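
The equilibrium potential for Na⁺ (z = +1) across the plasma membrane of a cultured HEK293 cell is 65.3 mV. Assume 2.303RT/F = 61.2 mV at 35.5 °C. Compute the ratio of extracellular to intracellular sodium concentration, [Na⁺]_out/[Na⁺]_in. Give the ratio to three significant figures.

11.7

log₁₀([out]/[in]) = E·z/(61.2) = 65.3 × 1 / 61.2 = 1.0670
[out]/[in] = 10^(1.0670) = 11.67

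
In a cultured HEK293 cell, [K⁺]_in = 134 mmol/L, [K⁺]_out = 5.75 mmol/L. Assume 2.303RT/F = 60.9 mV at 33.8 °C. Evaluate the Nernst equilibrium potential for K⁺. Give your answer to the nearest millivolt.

E = (60.9/z) · log₁₀([K⁺]_out/[K⁺]_in) with z = +1.
= (60.9/1) · log₁₀(5.75/134) = 60.90 · log₁₀(0.04291)
= 60.90 · (-1.3674) = -83.28 mV

-83 mV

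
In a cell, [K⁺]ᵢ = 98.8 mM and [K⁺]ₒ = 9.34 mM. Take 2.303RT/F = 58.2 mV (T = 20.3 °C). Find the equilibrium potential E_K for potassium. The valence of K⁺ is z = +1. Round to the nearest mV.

-60 mV

E = (58.2/z) · log₁₀([K⁺]_out/[K⁺]_in) with z = +1.
= (58.2/1) · log₁₀(9.34/98.8) = 58.20 · log₁₀(0.09453)
= 58.20 · (-1.0244) = -59.62 mV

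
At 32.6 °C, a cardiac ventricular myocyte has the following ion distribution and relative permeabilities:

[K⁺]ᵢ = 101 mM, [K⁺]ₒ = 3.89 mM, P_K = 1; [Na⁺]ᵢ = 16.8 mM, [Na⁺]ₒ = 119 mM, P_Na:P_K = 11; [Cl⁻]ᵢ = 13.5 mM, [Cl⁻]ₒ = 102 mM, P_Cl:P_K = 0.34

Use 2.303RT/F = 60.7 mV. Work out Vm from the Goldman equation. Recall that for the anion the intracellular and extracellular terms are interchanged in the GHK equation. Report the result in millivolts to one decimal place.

37.3 mV

Vm = 60.7 · log₁₀[(Σ P·[cation]ₒ + Σ P·[anion]ᵢ) / (Σ P·[cation]ᵢ + Σ P·[anion]ₒ)]
Numerator = 1×3.89 + 11×119 + 0.34×13.5 = 1317
Denominator = 1×101 + 11×16.8 + 0.34×102 = 320.5
Vm = 60.7 · log₁₀(4.111) = 60.7 × (0.6139) = 37.27 mV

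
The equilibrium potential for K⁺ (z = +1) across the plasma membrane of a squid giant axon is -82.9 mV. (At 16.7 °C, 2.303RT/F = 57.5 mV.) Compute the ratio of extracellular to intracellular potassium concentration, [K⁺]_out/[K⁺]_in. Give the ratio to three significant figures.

0.0362

log₁₀([out]/[in]) = E·z/(57.5) = -82.9 × 1 / 57.5 = -1.4417
[out]/[in] = 10^(-1.4417) = 0.03616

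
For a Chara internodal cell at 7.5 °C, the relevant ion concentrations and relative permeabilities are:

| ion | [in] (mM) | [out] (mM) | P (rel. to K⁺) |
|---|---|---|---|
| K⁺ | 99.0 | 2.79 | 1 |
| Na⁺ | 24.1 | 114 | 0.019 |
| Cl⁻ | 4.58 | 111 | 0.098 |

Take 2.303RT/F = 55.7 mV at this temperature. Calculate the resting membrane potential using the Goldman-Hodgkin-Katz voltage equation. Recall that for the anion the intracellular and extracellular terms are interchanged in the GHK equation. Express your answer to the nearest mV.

Vm = 55.7 · log₁₀[(Σ P·[cation]ₒ + Σ P·[anion]ᵢ) / (Σ P·[cation]ᵢ + Σ P·[anion]ₒ)]
Numerator = 1×2.79 + 0.019×114 + 0.098×4.58 = 5.405
Denominator = 1×99.0 + 0.019×24.1 + 0.098×111 = 110.3
Vm = 55.7 · log₁₀(0.048985) = 55.7 × (-1.3099) = -72.96 mV

-73 mV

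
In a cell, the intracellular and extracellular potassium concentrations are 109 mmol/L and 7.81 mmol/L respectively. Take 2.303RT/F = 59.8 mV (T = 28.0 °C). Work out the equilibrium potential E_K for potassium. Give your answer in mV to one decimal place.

E = (59.8/z) · log₁₀([K⁺]_out/[K⁺]_in) with z = +1.
= (59.8/1) · log₁₀(7.81/109) = 59.80 · log₁₀(0.07165)
= 59.80 · (-1.1448) = -68.46 mV

-68.5 mV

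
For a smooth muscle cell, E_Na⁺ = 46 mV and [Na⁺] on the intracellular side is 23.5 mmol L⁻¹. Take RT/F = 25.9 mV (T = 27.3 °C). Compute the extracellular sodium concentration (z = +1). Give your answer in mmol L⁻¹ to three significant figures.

139 mmol L⁻¹

Nernst: E = (25.9/1) · ln([out]/[in]), so ln([out]/[in]) = 46.0 × 1 / 25.9 = 1.7761.
[out]/[in] = e^(1.7761) = 5.907.
[out] = 5.907 × 23.5 = 138.8 mmol L⁻¹.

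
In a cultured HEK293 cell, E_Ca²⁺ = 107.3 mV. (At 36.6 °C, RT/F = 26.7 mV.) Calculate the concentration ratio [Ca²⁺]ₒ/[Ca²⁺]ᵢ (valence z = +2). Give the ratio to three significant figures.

3090

ln([out]/[in]) = E·z/(26.7) = 107.3 × 2 / 26.7 = 8.0375
[out]/[in] = e^(8.0375) = 3095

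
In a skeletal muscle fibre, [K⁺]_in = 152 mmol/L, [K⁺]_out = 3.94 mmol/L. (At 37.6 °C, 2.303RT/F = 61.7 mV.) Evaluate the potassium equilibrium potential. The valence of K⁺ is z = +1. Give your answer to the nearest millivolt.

-98 mV

E = (61.7/z) · log₁₀([K⁺]_out/[K⁺]_in) with z = +1.
= (61.7/1) · log₁₀(3.94/152) = 61.70 · log₁₀(0.02592)
= 61.70 · (-1.5863) = -97.88 mV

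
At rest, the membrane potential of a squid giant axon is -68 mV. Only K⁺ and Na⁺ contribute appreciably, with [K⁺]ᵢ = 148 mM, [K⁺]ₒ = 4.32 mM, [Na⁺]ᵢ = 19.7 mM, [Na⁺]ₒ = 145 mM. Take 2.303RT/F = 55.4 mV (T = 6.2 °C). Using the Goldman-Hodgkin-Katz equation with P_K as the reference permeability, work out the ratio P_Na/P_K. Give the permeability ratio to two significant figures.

Let α = P_Na/P_K. GHK: Vm = 55.4·log₁₀[(Kₒ + α·Naₒ)/(Kᵢ + α·Naᵢ)].
10^(Vm/55.4) = 10^(-68.0/55.4) = 0.059233
So 0.059233·(Kᵢ + α·Naᵢ) = Kₒ + α·Naₒ → α = (0.059233·148.0 − 4.32) / (145.0 − 0.059233·19.7)
α = (8.766 − 4.32) / (145.0 − 1.167) = 4.446/143.8 = 0.03091

0.031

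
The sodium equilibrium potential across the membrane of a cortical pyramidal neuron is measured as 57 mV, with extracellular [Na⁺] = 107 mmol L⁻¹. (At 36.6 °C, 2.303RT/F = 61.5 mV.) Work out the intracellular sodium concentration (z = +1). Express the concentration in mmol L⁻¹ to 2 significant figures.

Nernst: E = (61.5/1) · log₁₀([out]/[in]), so log₁₀([out]/[in]) = 57.0 × 1 / 61.5 = 0.9268.
[out]/[in] = 10^(0.9268) = 8.449.
[in] = 107 / 8.449 = 12.66 mmol L⁻¹.

13 mmol L⁻¹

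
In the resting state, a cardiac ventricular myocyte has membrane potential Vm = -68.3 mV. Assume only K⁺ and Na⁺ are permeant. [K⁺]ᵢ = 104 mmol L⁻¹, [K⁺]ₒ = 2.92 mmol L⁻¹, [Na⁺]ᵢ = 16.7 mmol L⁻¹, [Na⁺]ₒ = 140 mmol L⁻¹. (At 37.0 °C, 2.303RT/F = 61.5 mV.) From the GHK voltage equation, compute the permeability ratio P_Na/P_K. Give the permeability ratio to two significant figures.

0.037

Let α = P_Na/P_K. GHK: Vm = 61.5·log₁₀[(Kₒ + α·Naₒ)/(Kᵢ + α·Naᵢ)].
10^(Vm/61.5) = 10^(-68.3/61.5) = 0.077523
So 0.077523·(Kᵢ + α·Naᵢ) = Kₒ + α·Naₒ → α = (0.077523·104.0 − 2.92) / (140.0 − 0.077523·16.7)
α = (8.062 − 2.92) / (140.0 − 1.295) = 5.142/138.7 = 0.03707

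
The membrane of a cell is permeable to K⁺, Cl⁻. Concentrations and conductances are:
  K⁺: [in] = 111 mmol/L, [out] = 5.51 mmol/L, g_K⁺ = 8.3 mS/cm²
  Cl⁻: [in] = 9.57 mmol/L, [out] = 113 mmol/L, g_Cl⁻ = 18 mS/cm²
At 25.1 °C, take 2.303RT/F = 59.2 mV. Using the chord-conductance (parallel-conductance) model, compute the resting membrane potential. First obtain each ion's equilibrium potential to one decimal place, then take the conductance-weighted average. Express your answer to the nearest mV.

-68 mV

E_K⁺ = (59.2/1)·log₁₀(5.51/111) = -77.2 mV
E_Cl⁻ = (59.2/-1)·log₁₀(113/9.57) = -63.5 mV
Vm = (Σ gᵢEᵢ)/(Σ gᵢ) = (8.3·-77.2 + 18·-63.5) / (8.3 + 18)
= -1783.76 / 26.3 = -67.82 mV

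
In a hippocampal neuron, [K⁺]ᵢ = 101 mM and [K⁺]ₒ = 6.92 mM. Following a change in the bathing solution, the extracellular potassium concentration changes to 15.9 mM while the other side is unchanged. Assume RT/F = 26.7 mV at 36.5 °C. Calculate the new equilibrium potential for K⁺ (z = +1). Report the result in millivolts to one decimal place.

-49.4 mV

After the shift: [K⁺]_out = 15.9, [K⁺]_in = 101 mM.
E_new = (26.7/1)·ln(15.9/101) = 26.70 · (-1.8488) = -49.36 mV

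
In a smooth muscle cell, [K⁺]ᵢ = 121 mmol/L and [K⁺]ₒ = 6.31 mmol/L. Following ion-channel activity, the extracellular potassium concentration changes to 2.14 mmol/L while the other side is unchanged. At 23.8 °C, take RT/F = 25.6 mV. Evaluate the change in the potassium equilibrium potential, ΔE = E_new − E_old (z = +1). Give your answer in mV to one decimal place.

-27.7 mV

E_old = (25.6/1)·ln(6.31/121) = -75.61 mV
E_new = (25.6/1)·ln(2.14/121) = -103.30 mV
ΔE = -103.30 − (-75.61) = -27.68 mV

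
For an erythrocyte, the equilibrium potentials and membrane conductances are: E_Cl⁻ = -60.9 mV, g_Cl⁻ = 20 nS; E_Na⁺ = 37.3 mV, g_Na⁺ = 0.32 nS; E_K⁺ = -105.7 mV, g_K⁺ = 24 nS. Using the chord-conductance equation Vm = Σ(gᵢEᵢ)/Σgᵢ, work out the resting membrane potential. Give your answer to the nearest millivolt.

-84 mV

Σ gᵢEᵢ = 20·(-60.9) + 0.32·(37.3) + 24·(-105.7) = -3742.86
Σ gᵢ = 20 + 0.32 + 24 = 44.32
Vm = -3742.86 / 44.32 = -84.45 mV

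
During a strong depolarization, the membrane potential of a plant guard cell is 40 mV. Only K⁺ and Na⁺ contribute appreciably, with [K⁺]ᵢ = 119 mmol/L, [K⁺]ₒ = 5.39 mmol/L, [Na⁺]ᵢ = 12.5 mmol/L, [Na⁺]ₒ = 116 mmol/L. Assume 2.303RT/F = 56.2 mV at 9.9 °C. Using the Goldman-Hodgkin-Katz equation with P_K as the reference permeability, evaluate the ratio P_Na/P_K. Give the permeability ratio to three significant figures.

11.8

Let α = P_Na/P_K. GHK: Vm = 56.2·log₁₀[(Kₒ + α·Naₒ)/(Kᵢ + α·Naᵢ)].
10^(Vm/56.2) = 10^(40.0/56.2) = 5.1492
So 5.1492·(Kᵢ + α·Naᵢ) = Kₒ + α·Naₒ → α = (5.1492·119.0 − 5.39) / (116.0 − 5.1492·12.5)
α = (612.8 − 5.39) / (116.0 − 64.37) = 607.4/51.63 = 11.76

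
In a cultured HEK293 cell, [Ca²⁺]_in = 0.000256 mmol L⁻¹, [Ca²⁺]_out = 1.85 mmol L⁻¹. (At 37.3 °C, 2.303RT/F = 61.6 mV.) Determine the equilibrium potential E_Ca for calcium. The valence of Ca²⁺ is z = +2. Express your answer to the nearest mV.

E = (61.6/z) · log₁₀([Ca²⁺]_out/[Ca²⁺]_in) with z = +2.
= (61.6/2) · log₁₀(1.85/0.000256) = 30.80 · log₁₀(7227)
= 30.80 · (3.8589) = 118.86 mV

119 mV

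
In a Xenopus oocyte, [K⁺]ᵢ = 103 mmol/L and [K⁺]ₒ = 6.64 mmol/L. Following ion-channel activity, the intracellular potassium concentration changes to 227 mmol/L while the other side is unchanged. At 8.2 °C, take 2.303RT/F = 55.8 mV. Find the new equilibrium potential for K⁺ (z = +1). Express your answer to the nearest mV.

After the shift: [K⁺]_out = 6.64, [K⁺]_in = 227 mmol/L.
E_new = (55.8/1)·log₁₀(6.64/227) = 55.80 · (-1.5339) = -85.59 mV

-86 mV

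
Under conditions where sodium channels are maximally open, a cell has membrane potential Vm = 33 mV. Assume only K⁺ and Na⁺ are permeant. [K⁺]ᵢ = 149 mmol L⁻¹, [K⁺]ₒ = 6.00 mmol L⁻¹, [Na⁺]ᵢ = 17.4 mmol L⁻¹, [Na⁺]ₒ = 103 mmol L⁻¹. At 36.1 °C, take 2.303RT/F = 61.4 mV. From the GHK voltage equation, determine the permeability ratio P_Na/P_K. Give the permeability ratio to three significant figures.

Let α = P_Na/P_K. GHK: Vm = 61.4·log₁₀[(Kₒ + α·Naₒ)/(Kᵢ + α·Naᵢ)].
10^(Vm/61.4) = 10^(33.0/61.4) = 3.4471
So 3.4471·(Kᵢ + α·Naᵢ) = Kₒ + α·Naₒ → α = (3.4471·149.0 − 6.0) / (103.0 − 3.4471·17.4)
α = (513.6 − 6.0) / (103.0 − 59.98) = 507.6/43.02 = 11.8

11.8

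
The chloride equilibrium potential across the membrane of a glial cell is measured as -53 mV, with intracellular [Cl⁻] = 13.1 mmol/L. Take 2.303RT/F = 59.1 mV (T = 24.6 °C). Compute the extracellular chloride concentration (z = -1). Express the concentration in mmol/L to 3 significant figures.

103 mmol/L

Nernst: E = (59.1/-1) · log₁₀([out]/[in]), so log₁₀([out]/[in]) = -53.0 × -1 / 59.1 = 0.8968.
[out]/[in] = 10^(0.8968) = 7.885.
[out] = 7.885 × 13.1 = 103.3 mmol/L.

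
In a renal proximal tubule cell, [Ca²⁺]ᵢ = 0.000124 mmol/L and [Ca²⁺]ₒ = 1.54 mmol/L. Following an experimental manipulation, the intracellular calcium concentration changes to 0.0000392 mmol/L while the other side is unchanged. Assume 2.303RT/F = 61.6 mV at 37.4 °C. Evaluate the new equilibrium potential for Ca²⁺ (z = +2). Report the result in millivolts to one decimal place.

141.5 mV

After the shift: [Ca²⁺]_out = 1.54, [Ca²⁺]_in = 0.0000392 mmol/L.
E_new = (61.6/2)·log₁₀(1.54/0.0000392) = 30.80 · (4.5942) = 141.50 mV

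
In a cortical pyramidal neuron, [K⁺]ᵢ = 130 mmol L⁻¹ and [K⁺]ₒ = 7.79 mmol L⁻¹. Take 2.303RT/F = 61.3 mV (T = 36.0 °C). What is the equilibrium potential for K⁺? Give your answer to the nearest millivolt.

E = (61.3/z) · log₁₀([K⁺]_out/[K⁺]_in) with z = +1.
= (61.3/1) · log₁₀(7.79/130) = 61.30 · log₁₀(0.05992)
= 61.30 · (-1.2224) = -74.93 mV

-75 mV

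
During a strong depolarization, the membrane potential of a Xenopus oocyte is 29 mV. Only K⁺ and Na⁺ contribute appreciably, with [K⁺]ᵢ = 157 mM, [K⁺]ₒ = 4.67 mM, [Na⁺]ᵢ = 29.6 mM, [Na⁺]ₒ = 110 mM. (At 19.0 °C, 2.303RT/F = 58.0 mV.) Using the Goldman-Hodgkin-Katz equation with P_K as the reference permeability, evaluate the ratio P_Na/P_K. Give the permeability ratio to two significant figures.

Let α = P_Na/P_K. GHK: Vm = 58.0·log₁₀[(Kₒ + α·Naₒ)/(Kᵢ + α·Naᵢ)].
10^(Vm/58.0) = 10^(29.0/58.0) = 3.1623
So 3.1623·(Kᵢ + α·Naᵢ) = Kₒ + α·Naₒ → α = (3.1623·157.0 − 4.67) / (110.0 − 3.1623·29.6)
α = (496.5 − 4.67) / (110.0 − 93.6) = 491.8/16.4 = 29.99

30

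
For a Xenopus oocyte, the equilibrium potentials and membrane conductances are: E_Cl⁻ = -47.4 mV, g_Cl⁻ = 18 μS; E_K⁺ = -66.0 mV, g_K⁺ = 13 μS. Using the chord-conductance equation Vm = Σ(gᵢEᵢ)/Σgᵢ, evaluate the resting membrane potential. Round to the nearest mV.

-55 mV

Σ gᵢEᵢ = 18·(-47.4) + 13·(-66.0) = -1711.20
Σ gᵢ = 18 + 13 = 31
Vm = -1711.20 / 31 = -55.20 mV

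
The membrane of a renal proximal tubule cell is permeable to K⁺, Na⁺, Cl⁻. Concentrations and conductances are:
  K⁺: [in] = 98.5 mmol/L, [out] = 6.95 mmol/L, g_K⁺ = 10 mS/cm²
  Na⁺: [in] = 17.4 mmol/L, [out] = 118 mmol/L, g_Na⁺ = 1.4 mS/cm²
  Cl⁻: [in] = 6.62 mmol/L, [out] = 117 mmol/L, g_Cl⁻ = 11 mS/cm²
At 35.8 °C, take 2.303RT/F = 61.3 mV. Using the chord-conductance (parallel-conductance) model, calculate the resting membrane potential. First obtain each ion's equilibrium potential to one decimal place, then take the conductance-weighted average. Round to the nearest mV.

E_K⁺ = (61.3/1)·log₁₀(6.95/98.5) = -70.6 mV
E_Na⁺ = (61.3/1)·log₁₀(118/17.4) = 51.0 mV
E_Cl⁻ = (61.3/-1)·log₁₀(117/6.62) = -76.5 mV
Vm = (Σ gᵢEᵢ)/(Σ gᵢ) = (10·-70.6 + 1.4·51.0 + 11·-76.5) / (10 + 1.4 + 11)
= -1476.10 / 22.4 = -65.90 mV

-66 mV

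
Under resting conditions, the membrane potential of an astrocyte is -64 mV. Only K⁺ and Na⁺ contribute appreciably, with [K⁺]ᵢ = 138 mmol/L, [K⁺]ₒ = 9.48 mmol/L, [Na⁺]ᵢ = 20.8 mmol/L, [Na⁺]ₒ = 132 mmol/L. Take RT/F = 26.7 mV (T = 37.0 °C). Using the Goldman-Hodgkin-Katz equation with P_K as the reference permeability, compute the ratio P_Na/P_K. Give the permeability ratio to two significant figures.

Let α = P_Na/P_K. GHK: Vm = 26.7·ln[(Kₒ + α·Naₒ)/(Kᵢ + α·Naᵢ)].
e^(Vm/26.7) = e^(-64.0/26.7) = 0.09099
So 0.09099·(Kᵢ + α·Naᵢ) = Kₒ + α·Naₒ → α = (0.09099·138.0 − 9.48) / (132.0 − 0.09099·20.8)
α = (12.56 − 9.48) / (132.0 − 1.893) = 3.077/130.1 = 0.02365

0.024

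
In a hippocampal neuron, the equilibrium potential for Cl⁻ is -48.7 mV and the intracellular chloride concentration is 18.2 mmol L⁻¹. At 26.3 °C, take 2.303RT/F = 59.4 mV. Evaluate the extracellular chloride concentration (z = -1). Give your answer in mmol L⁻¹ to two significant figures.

Nernst: E = (59.4/-1) · log₁₀([out]/[in]), so log₁₀([out]/[in]) = -48.7 × -1 / 59.4 = 0.8199.
[out]/[in] = 10^(0.8199) = 6.605.
[out] = 6.605 × 18.2 = 120.2 mmol L⁻¹.

120 mmol L⁻¹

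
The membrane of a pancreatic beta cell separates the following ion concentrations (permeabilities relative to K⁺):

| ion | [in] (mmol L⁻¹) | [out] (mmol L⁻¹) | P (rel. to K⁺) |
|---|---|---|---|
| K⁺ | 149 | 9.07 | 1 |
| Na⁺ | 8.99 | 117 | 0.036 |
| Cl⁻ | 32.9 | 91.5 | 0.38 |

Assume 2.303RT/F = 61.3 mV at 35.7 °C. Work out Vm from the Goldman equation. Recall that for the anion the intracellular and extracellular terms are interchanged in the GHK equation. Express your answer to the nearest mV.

Vm = 61.3 · log₁₀[(Σ P·[cation]ₒ + Σ P·[anion]ᵢ) / (Σ P·[cation]ᵢ + Σ P·[anion]ₒ)]
Numerator = 1×9.07 + 0.036×117 + 0.38×32.9 = 25.78
Denominator = 1×149 + 0.036×8.99 + 0.38×91.5 = 184.1
Vm = 61.3 · log₁₀(0.14006) = 61.3 × (-0.8537) = -52.33 mV

-52 mV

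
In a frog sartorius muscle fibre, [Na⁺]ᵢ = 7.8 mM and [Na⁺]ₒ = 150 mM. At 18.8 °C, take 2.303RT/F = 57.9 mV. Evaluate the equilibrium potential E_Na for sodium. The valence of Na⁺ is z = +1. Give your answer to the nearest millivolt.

E = (57.9/z) · log₁₀([Na⁺]_out/[Na⁺]_in) with z = +1.
= (57.9/1) · log₁₀(150/7.8) = 57.90 · log₁₀(19.23)
= 57.90 · (1.2840) = 74.34 mV

74 mV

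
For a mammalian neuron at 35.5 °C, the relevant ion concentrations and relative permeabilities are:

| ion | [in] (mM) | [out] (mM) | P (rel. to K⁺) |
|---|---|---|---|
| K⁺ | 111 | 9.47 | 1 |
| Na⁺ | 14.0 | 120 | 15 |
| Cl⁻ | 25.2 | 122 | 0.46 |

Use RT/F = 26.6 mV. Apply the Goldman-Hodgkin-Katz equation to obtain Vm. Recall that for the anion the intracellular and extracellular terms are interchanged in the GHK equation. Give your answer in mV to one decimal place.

Vm = 26.6 · ln[(Σ P·[cation]ₒ + Σ P·[anion]ᵢ) / (Σ P·[cation]ᵢ + Σ P·[anion]ₒ)]
Numerator = 1×9.47 + 15×120 + 0.46×25.2 = 1821
Denominator = 1×111 + 15×14.0 + 0.46×122 = 377.1
Vm = 26.6 · ln(4.8289) = 26.6 × (1.5746) = 41.88 mV

41.9 mV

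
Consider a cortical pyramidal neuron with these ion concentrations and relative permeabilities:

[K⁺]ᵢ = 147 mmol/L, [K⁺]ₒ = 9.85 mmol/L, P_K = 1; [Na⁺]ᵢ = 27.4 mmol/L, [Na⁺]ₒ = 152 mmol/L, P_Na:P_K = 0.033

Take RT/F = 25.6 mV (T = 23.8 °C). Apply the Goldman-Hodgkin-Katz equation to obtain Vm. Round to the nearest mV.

-59 mV

Vm = 25.6 · ln[(Σ P·[cation]ₒ + Σ P·[anion]ᵢ) / (Σ P·[cation]ᵢ + Σ P·[anion]ₒ)]
Numerator = 1×9.85 + 0.033×152 = 14.87
Denominator = 1×147 + 0.033×27.4 = 147.9
Vm = 25.6 · ln(0.10051) = 25.6 × (-2.2975) = -58.82 mV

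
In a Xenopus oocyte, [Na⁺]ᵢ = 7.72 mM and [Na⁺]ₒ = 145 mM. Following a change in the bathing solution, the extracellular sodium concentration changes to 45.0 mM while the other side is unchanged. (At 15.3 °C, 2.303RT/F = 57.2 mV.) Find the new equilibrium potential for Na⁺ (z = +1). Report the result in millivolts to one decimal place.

43.8 mV

After the shift: [Na⁺]_out = 45.0, [Na⁺]_in = 7.72 mM.
E_new = (57.2/1)·log₁₀(45.0/7.72) = 57.20 · (0.7656) = 43.79 mV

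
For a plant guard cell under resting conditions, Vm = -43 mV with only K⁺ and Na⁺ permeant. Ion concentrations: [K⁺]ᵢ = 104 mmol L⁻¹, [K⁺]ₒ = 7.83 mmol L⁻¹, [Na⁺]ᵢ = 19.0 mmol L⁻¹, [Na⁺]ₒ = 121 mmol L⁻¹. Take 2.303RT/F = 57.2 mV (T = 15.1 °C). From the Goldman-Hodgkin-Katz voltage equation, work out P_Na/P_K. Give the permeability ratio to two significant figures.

Let α = P_Na/P_K. GHK: Vm = 57.2·log₁₀[(Kₒ + α·Naₒ)/(Kᵢ + α·Naᵢ)].
10^(Vm/57.2) = 10^(-43.0/57.2) = 0.17711
So 0.17711·(Kᵢ + α·Naᵢ) = Kₒ + α·Naₒ → α = (0.17711·104.0 − 7.83) / (121.0 − 0.17711·19.0)
α = (18.42 − 7.83) / (121.0 − 3.365) = 10.59/117.6 = 0.09002

0.090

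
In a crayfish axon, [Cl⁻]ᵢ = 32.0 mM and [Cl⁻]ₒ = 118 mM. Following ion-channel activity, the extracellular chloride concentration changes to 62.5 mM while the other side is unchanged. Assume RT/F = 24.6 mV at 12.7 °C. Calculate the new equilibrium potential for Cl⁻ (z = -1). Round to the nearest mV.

After the shift: [Cl⁻]_out = 62.5, [Cl⁻]_in = 32.0 mM.
E_new = (24.6/-1)·ln(62.5/32.0) = -24.60 · (0.6694) = -16.47 mV

-16 mV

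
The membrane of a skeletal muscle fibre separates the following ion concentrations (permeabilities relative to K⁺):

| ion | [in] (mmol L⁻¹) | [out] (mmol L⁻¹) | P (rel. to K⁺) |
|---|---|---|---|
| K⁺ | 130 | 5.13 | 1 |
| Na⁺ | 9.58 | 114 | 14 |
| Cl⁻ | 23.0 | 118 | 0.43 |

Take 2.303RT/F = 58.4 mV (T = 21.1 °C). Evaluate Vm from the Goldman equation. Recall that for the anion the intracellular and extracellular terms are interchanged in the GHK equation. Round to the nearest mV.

Vm = 58.4 · log₁₀[(Σ P·[cation]ₒ + Σ P·[anion]ᵢ) / (Σ P·[cation]ᵢ + Σ P·[anion]ₒ)]
Numerator = 1×5.13 + 14×114 + 0.43×23.0 = 1611
Denominator = 1×130 + 14×9.58 + 0.43×118 = 314.9
Vm = 58.4 · log₁₀(5.1166) = 58.4 × (0.7090) = 41.40 mV

41 mV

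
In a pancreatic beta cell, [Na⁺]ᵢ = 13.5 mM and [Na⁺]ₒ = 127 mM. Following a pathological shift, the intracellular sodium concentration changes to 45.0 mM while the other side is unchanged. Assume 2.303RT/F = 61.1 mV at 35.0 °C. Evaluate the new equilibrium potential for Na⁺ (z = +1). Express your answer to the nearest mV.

28 mV

After the shift: [Na⁺]_out = 127, [Na⁺]_in = 45.0 mM.
E_new = (61.1/1)·log₁₀(127/45.0) = 61.10 · (0.4506) = 27.53 mV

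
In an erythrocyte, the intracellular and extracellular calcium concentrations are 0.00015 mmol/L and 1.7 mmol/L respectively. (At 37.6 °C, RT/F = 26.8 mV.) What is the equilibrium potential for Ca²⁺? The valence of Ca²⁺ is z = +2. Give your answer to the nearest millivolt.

125 mV

E = (26.8/z) · ln([Ca²⁺]_out/[Ca²⁺]_in) with z = +2.
= (26.8/2) · ln(1.7/0.00015) = 13.40 · ln(1.133e+04)
= 13.40 · (9.3355) = 125.10 mV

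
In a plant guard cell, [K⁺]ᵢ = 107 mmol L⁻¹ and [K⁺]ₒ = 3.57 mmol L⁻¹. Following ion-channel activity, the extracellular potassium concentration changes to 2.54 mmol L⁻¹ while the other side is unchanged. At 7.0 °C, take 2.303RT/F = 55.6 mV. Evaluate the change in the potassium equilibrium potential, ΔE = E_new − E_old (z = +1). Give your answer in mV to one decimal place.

-8.2 mV

E_old = (55.6/1)·log₁₀(3.57/107) = -82.11 mV
E_new = (55.6/1)·log₁₀(2.54/107) = -90.32 mV
ΔE = -90.32 − (-82.11) = -8.22 mV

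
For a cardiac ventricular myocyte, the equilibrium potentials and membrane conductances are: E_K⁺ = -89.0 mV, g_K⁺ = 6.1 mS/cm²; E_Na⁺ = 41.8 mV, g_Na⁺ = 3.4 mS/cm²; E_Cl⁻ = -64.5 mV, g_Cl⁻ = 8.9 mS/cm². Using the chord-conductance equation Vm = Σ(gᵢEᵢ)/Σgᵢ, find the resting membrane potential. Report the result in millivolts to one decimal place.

-53.0 mV

Σ gᵢEᵢ = 6.1·(-89.0) + 3.4·(41.8) + 8.9·(-64.5) = -974.83
Σ gᵢ = 6.1 + 3.4 + 8.9 = 18.4
Vm = -974.83 / 18.4 = -52.98 mV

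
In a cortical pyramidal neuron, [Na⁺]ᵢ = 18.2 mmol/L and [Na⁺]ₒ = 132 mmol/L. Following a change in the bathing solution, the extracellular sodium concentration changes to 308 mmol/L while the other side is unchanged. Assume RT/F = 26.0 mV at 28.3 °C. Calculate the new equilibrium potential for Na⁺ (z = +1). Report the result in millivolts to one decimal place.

After the shift: [Na⁺]_out = 308, [Na⁺]_in = 18.2 mmol/L.
E_new = (26.0/1)·ln(308/18.2) = 26.00 · (2.8287) = 73.55 mV

73.5 mV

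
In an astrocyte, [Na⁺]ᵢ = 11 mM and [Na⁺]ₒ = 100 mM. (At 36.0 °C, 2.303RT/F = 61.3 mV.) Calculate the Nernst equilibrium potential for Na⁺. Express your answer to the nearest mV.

E = (61.3/z) · log₁₀([Na⁺]_out/[Na⁺]_in) with z = +1.
= (61.3/1) · log₁₀(100/11) = 61.30 · log₁₀(9.091)
= 61.30 · (0.9586) = 58.76 mV

59 mV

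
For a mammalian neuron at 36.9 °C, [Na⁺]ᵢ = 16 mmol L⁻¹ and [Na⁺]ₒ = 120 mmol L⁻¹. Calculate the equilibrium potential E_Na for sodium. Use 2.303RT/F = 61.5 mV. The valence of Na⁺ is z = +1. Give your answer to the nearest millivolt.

E = (61.5/z) · log₁₀([Na⁺]_out/[Na⁺]_in) with z = +1.
= (61.5/1) · log₁₀(120/16) = 61.50 · log₁₀(7.5)
= 61.50 · (0.8751) = 53.82 mV

54 mV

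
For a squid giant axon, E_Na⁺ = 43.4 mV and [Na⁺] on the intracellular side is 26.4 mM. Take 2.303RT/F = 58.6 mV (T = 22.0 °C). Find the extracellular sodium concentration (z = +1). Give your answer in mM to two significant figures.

Nernst: E = (58.6/1) · log₁₀([out]/[in]), so log₁₀([out]/[in]) = 43.4 × 1 / 58.6 = 0.7406.
[out]/[in] = 10^(0.7406) = 5.503.
[out] = 5.503 × 26.4 = 145.3 mM.

150 mM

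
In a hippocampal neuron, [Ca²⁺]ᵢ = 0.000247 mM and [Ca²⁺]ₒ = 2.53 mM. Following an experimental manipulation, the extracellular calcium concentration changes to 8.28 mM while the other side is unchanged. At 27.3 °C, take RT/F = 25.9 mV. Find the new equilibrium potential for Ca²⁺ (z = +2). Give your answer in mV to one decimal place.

After the shift: [Ca²⁺]_out = 8.28, [Ca²⁺]_in = 0.000247 mM.
E_new = (25.9/2)·ln(8.28/0.000247) = 12.95 · (10.4200) = 134.94 mV

134.9 mV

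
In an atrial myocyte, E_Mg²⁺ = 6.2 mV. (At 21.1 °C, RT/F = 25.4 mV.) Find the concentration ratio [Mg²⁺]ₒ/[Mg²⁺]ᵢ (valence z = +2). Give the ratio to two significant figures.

1.6

ln([out]/[in]) = E·z/(25.4) = 6.2 × 2 / 25.4 = 0.4882
[out]/[in] = e^(0.4882) = 1.629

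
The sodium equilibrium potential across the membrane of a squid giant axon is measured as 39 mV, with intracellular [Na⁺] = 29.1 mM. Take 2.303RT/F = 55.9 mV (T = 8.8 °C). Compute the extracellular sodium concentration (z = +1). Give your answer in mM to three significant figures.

145 mM

Nernst: E = (55.9/1) · log₁₀([out]/[in]), so log₁₀([out]/[in]) = 39.0 × 1 / 55.9 = 0.6977.
[out]/[in] = 10^(0.6977) = 4.985.
[out] = 4.985 × 29.1 = 145.1 mM.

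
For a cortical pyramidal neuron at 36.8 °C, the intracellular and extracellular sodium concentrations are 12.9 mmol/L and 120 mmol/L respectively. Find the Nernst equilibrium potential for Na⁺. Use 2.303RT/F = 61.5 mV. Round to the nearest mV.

E = (61.5/z) · log₁₀([Na⁺]_out/[Na⁺]_in) with z = +1.
= (61.5/1) · log₁₀(120/12.9) = 61.50 · log₁₀(9.302)
= 61.50 · (0.9686) = 59.57 mV

60 mV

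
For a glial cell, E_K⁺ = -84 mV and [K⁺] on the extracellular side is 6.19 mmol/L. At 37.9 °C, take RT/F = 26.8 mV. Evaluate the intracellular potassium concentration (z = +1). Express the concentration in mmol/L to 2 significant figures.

Nernst: E = (26.8/1) · ln([out]/[in]), so ln([out]/[in]) = -84.0 × 1 / 26.8 = -3.1343.
[out]/[in] = e^(-3.1343) = 0.04353.
[in] = 6.19 / 0.04353 = 142.2 mmol/L.

140 mmol/L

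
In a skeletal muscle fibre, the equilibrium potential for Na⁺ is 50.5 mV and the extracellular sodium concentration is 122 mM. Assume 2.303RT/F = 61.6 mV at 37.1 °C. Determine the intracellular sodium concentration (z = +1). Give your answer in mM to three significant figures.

Nernst: E = (61.6/1) · log₁₀([out]/[in]), so log₁₀([out]/[in]) = 50.5 × 1 / 61.6 = 0.8198.
[out]/[in] = 10^(0.8198) = 6.604.
[in] = 122 / 6.604 = 18.47 mM.

18.5 mM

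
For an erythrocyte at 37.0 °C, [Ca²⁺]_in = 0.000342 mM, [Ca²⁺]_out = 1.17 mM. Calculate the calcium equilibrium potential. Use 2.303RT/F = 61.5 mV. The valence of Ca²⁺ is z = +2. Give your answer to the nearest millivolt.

E = (61.5/z) · log₁₀([Ca²⁺]_out/[Ca²⁺]_in) with z = +2.
= (61.5/2) · log₁₀(1.17/0.000342) = 30.75 · log₁₀(3421)
= 30.75 · (3.5342) = 108.68 mV

109 mV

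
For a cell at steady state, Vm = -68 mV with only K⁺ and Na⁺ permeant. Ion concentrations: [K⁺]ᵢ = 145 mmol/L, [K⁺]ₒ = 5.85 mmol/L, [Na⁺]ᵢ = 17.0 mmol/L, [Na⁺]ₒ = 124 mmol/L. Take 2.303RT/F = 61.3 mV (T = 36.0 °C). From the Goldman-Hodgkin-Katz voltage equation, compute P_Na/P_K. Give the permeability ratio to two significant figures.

Let α = P_Na/P_K. GHK: Vm = 61.3·log₁₀[(Kₒ + α·Naₒ)/(Kᵢ + α·Naᵢ)].
10^(Vm/61.3) = 10^(-68.0/61.3) = 0.07775
So 0.07775·(Kᵢ + α·Naᵢ) = Kₒ + α·Naₒ → α = (0.07775·145.0 − 5.85) / (124.0 − 0.07775·17.0)
α = (11.27 − 5.85) / (124.0 − 1.322) = 5.424/122.7 = 0.04421

0.044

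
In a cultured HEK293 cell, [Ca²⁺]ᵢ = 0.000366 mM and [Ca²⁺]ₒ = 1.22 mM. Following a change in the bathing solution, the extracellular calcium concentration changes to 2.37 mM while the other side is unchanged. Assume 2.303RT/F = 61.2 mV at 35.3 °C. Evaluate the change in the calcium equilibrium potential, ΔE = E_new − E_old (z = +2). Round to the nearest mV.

E_old = (61.2/2)·log₁₀(1.22/0.000366) = 107.80 mV
E_new = (61.2/2)·log₁₀(2.37/0.000366) = 116.62 mV
ΔE = 116.62 − (107.80) = 8.82 mV

9 mV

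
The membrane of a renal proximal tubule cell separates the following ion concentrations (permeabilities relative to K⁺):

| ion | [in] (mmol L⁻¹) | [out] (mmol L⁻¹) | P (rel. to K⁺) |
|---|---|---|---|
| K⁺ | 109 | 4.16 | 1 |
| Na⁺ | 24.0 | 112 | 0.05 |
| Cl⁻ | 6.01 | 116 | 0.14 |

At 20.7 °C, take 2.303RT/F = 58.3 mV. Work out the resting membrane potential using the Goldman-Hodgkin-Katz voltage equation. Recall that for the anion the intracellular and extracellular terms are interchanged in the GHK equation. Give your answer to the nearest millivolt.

Vm = 58.3 · log₁₀[(Σ P·[cation]ₒ + Σ P·[anion]ᵢ) / (Σ P·[cation]ᵢ + Σ P·[anion]ₒ)]
Numerator = 1×4.16 + 0.05×112 + 0.14×6.01 = 10.6
Denominator = 1×109 + 0.05×24.0 + 0.14×116 = 126.4
Vm = 58.3 · log₁₀(0.083845) = 58.3 × (-1.0765) = -62.76 mV

-63 mV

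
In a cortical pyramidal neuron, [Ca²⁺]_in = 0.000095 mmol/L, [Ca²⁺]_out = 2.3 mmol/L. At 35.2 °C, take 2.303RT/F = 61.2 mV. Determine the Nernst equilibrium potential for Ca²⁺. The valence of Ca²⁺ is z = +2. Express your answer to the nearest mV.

134 mV

E = (61.2/z) · log₁₀([Ca²⁺]_out/[Ca²⁺]_in) with z = +2.
= (61.2/2) · log₁₀(2.3/0.000095) = 30.60 · log₁₀(2.421e+04)
= 30.60 · (4.3840) = 134.15 mV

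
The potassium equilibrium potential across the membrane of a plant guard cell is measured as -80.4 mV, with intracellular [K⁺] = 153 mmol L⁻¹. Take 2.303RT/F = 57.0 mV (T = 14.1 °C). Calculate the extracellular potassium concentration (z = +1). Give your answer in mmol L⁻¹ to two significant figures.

5.9 mmol L⁻¹

Nernst: E = (57.0/1) · log₁₀([out]/[in]), so log₁₀([out]/[in]) = -80.4 × 1 / 57.0 = -1.4105.
[out]/[in] = 10^(-1.4105) = 0.03886.
[out] = 0.03886 × 153 = 5.945 mmol L⁻¹.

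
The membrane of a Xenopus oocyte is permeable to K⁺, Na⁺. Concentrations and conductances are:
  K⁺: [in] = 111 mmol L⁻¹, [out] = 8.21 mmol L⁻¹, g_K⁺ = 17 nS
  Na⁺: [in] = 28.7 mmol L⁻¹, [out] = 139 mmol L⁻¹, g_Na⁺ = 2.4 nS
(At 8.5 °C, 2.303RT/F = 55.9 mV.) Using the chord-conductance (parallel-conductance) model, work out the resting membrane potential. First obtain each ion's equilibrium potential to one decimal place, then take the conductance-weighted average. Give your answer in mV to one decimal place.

E_K⁺ = (55.9/1)·log₁₀(8.21/111) = -63.2 mV
E_Na⁺ = (55.9/1)·log₁₀(139/28.7) = 38.3 mV
Vm = (Σ gᵢEᵢ)/(Σ gᵢ) = (17·-63.2 + 2.4·38.3) / (17 + 2.4)
= -982.48 / 19.4 = -50.64 mV

-50.6 mV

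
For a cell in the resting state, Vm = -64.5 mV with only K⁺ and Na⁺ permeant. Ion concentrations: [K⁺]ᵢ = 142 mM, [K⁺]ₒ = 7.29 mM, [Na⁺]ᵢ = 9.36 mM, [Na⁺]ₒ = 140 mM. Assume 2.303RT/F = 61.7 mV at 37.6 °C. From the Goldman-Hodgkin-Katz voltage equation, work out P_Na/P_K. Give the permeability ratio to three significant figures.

Let α = P_Na/P_K. GHK: Vm = 61.7·log₁₀[(Kₒ + α·Naₒ)/(Kᵢ + α·Naᵢ)].
10^(Vm/61.7) = 10^(-64.5/61.7) = 0.090078
So 0.090078·(Kᵢ + α·Naᵢ) = Kₒ + α·Naₒ → α = (0.090078·142.0 − 7.29) / (140.0 − 0.090078·9.36)
α = (12.79 − 7.29) / (140.0 − 0.8431) = 5.501/139.2 = 0.03953

0.0395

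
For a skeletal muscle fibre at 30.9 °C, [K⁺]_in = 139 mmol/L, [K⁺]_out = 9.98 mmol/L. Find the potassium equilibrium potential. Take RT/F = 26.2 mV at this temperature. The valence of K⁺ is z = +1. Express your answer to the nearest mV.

-69 mV

E = (26.2/z) · ln([K⁺]_out/[K⁺]_in) with z = +1.
= (26.2/1) · ln(9.98/139) = 26.20 · ln(0.0718)
= 26.20 · (-2.6339) = -69.01 mV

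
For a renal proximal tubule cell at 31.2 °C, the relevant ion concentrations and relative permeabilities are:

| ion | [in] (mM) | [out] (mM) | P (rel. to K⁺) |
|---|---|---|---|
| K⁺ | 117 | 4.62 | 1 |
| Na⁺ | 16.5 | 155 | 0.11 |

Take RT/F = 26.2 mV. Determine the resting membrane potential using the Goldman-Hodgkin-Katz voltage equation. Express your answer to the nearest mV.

Vm = 26.2 · ln[(Σ P·[cation]ₒ + Σ P·[anion]ᵢ) / (Σ P·[cation]ᵢ + Σ P·[anion]ₒ)]
Numerator = 1×4.62 + 0.11×155 = 21.67
Denominator = 1×117 + 0.11×16.5 = 118.8
Vm = 26.2 · ln(0.18238) = 26.2 × (-1.7016) = -44.58 mV

-45 mV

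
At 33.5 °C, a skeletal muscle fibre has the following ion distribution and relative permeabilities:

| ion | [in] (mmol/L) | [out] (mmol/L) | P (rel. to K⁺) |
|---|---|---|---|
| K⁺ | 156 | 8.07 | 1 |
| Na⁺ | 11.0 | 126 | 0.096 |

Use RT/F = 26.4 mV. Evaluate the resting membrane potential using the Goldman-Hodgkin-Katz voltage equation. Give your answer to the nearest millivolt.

-54 mV

Vm = 26.4 · ln[(Σ P·[cation]ₒ + Σ P·[anion]ᵢ) / (Σ P·[cation]ᵢ + Σ P·[anion]ₒ)]
Numerator = 1×8.07 + 0.096×126 = 20.17
Denominator = 1×156 + 0.096×11.0 = 157.1
Vm = 26.4 · ln(0.1284) = 26.4 × (-2.0526) = -54.19 mV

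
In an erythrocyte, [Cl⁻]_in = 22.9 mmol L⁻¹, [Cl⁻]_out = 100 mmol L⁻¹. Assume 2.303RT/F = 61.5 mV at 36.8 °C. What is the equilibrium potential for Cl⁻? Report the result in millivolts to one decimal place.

-39.4 mV

E = (61.5/z) · log₁₀([Cl⁻]_out/[Cl⁻]_in) with z = -1.
For an anion, dividing by z = -1 reverses the sign.
= (61.5/-1) · log₁₀(100/22.9) = -61.50 · log₁₀(4.367)
= -61.50 · (0.6402) = -39.37 mV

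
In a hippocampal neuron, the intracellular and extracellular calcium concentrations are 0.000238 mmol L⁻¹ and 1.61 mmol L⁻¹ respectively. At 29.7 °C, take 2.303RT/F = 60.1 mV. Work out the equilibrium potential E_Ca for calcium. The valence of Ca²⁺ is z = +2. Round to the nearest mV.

E = (60.1/z) · log₁₀([Ca²⁺]_out/[Ca²⁺]_in) with z = +2.
= (60.1/2) · log₁₀(1.61/0.000238) = 30.05 · log₁₀(6765)
= 30.05 · (3.8302) = 115.10 mV

115 mV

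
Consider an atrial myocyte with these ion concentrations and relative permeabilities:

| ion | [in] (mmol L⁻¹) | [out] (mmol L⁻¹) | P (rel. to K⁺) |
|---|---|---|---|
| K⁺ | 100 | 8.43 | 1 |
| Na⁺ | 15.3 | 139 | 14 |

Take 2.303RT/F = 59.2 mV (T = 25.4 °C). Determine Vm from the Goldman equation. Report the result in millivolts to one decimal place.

Vm = 59.2 · log₁₀[(Σ P·[cation]ₒ + Σ P·[anion]ᵢ) / (Σ P·[cation]ᵢ + Σ P·[anion]ₒ)]
Numerator = 1×8.43 + 14×139 = 1954
Denominator = 1×100 + 14×15.3 = 314.2
Vm = 59.2 · log₁₀(6.2203) = 59.2 × (0.7938) = 46.99 mV

47.0 mV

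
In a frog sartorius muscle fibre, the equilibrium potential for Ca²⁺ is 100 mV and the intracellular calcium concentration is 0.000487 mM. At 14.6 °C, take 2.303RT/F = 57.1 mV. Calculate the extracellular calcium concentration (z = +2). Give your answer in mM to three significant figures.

1.55 mM

Nernst: E = (57.1/2) · log₁₀([out]/[in]), so log₁₀([out]/[in]) = 100.0 × 2 / 57.1 = 3.5026.
[out]/[in] = 10^(3.5026) = 3181.
[out] = 3181 × 0.000487 = 1.549 mM.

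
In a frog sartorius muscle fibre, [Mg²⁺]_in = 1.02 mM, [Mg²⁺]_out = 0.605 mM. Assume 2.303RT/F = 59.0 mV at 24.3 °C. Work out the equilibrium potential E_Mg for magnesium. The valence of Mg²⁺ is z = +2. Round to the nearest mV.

E = (59.0/z) · log₁₀([Mg²⁺]_out/[Mg²⁺]_in) with z = +2.
= (59.0/2) · log₁₀(0.605/1.02) = 29.50 · log₁₀(0.5931)
= 29.50 · (-0.2268) = -6.69 mV

-7 mV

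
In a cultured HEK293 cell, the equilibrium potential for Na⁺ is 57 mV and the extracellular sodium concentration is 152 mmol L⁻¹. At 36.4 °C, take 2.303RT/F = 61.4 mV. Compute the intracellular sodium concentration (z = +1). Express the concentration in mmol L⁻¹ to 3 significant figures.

17.9 mmol L⁻¹

Nernst: E = (61.4/1) · log₁₀([out]/[in]), so log₁₀([out]/[in]) = 57.0 × 1 / 61.4 = 0.9283.
[out]/[in] = 10^(0.9283) = 8.479.
[in] = 152 / 8.479 = 17.93 mmol L⁻¹.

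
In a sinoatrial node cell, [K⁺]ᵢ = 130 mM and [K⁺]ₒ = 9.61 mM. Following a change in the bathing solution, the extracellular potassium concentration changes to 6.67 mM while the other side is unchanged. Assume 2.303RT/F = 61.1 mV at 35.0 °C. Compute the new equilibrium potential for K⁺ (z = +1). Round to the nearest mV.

After the shift: [K⁺]_out = 6.67, [K⁺]_in = 130 mM.
E_new = (61.1/1)·log₁₀(6.67/130) = 61.10 · (-1.2898) = -78.81 mV

-79 mV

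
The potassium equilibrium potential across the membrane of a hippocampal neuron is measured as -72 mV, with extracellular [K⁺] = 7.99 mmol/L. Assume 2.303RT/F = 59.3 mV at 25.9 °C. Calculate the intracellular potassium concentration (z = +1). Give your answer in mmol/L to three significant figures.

Nernst: E = (59.3/1) · log₁₀([out]/[in]), so log₁₀([out]/[in]) = -72.0 × 1 / 59.3 = -1.2142.
[out]/[in] = 10^(-1.2142) = 0.06107.
[in] = 7.99 / 0.06107 = 130.8 mmol/L.

131 mmol/L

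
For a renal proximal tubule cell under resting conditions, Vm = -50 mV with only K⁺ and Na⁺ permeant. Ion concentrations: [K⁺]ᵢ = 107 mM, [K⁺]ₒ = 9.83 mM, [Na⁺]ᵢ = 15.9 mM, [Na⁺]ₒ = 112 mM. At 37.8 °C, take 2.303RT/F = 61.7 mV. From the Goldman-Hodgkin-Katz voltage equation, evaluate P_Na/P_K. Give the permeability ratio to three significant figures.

0.0614

Let α = P_Na/P_K. GHK: Vm = 61.7·log₁₀[(Kₒ + α·Naₒ)/(Kᵢ + α·Naᵢ)].
10^(Vm/61.7) = 10^(-50.0/61.7) = 0.15475
So 0.15475·(Kᵢ + α·Naᵢ) = Kₒ + α·Naₒ → α = (0.15475·107.0 − 9.83) / (112.0 − 0.15475·15.9)
α = (16.56 − 9.83) / (112.0 − 2.461) = 6.728/109.5 = 0.06142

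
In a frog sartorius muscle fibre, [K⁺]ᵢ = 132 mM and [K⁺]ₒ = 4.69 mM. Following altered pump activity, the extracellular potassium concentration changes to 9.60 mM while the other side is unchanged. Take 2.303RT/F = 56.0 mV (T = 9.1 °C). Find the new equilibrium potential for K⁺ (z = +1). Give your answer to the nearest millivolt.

-64 mV

After the shift: [K⁺]_out = 9.60, [K⁺]_in = 132 mM.
E_new = (56.0/1)·log₁₀(9.60/132) = 56.00 · (-1.1383) = -63.74 mV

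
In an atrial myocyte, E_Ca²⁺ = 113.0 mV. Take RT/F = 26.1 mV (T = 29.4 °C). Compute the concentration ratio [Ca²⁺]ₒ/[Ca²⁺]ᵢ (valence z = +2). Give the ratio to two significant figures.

5800

ln([out]/[in]) = E·z/(26.1) = 113.0 × 2 / 26.1 = 8.6590
[out]/[in] = e^(8.6590) = 5762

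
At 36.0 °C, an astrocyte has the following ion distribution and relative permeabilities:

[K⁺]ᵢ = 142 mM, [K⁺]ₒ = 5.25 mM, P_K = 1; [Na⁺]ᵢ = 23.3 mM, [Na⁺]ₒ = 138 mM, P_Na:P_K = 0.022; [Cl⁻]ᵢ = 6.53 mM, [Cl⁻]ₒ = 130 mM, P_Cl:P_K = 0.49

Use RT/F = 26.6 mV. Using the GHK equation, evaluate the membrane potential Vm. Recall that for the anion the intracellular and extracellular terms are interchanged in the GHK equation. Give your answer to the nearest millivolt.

-77 mV

Vm = 26.6 · ln[(Σ P·[cation]ₒ + Σ P·[anion]ᵢ) / (Σ P·[cation]ᵢ + Σ P·[anion]ₒ)]
Numerator = 1×5.25 + 0.022×138 + 0.49×6.53 = 11.49
Denominator = 1×142 + 0.022×23.3 + 0.49×130 = 206.2
Vm = 26.6 · ln(0.055698) = 26.6 × (-2.8878) = -76.82 mV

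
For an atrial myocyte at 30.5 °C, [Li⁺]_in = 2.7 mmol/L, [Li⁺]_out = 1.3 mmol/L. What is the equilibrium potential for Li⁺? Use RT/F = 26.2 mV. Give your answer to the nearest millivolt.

E = (26.2/z) · ln([Li⁺]_out/[Li⁺]_in) with z = +1.
= (26.2/1) · ln(1.3/2.7) = 26.20 · ln(0.4815)
= 26.20 · (-0.7309) = -19.15 mV

-19 mV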